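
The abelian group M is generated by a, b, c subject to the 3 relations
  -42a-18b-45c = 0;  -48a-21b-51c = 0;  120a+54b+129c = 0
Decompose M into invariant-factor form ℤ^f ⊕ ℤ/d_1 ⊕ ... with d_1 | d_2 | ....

Answer: M ≅ ℤ/3 ⊕ ℤ/3 ⊕ ℤ/6

Derivation:
rank_ℚ(R)=3; free=3−3=0
SNF(R) diag = [3, 3, 6] → torsion [3, 3, 6]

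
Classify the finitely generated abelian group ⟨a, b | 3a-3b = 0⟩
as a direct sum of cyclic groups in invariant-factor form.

Answer: M ≅ ℤ^1 ⊕ ℤ/3

Derivation:
rank_ℚ(R)=1; free=2−1=1
SNF(R) diag = [3] → torsion [3]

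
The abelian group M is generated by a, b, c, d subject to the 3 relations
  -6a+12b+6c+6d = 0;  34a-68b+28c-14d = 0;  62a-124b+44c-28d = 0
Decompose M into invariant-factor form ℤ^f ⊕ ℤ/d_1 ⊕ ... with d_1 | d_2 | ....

Answer: M ≅ ℤ^1 ⊕ ℤ/2 ⊕ ℤ/6 ⊕ ℤ/6

Derivation:
rank_ℚ(R)=3; free=4−3=1
SNF(R) diag = [2, 6, 6] → torsion [2, 6, 6]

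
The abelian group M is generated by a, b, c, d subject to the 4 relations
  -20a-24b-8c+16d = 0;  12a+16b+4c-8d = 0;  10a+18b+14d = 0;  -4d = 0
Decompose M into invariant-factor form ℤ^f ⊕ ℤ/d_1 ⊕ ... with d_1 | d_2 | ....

Answer: M ≅ ℤ/2 ⊕ ℤ/4 ⊕ ℤ/4 ⊕ ℤ/4

Derivation:
rank_ℚ(R)=4; free=4−4=0
SNF(R) diag = [2, 4, 4, 4] → torsion [2, 4, 4, 4]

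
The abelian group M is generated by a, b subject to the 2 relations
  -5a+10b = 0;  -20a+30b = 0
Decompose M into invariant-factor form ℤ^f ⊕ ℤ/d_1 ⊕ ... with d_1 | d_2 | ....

rank_ℚ(R)=2; free=2−2=0
SNF(R) diag = [5, 10] → torsion [5, 10]

Answer: M ≅ ℤ/5 ⊕ ℤ/10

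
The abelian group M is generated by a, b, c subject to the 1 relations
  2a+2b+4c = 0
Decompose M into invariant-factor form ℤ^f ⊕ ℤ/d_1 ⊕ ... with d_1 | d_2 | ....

rank_ℚ(R)=1; free=3−1=2
SNF(R) diag = [2] → torsion [2]

Answer: M ≅ ℤ^2 ⊕ ℤ/2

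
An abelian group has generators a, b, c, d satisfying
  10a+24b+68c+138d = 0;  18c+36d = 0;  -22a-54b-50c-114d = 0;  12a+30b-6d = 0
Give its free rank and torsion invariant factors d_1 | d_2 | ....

Answer: M ≅ ℤ/2 ⊕ ℤ/6 ⊕ ℤ/18 ⊕ ℤ/18

Derivation:
rank_ℚ(R)=4; free=4−4=0
SNF(R) diag = [2, 6, 18, 18] → torsion [2, 6, 18, 18]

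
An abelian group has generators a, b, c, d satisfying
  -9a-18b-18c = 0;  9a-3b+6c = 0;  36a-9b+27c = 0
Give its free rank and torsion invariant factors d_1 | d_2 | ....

Answer: M ≅ ℤ^1 ⊕ ℤ/3 ⊕ ℤ/9 ⊕ ℤ/9

Derivation:
rank_ℚ(R)=3; free=4−3=1
SNF(R) diag = [3, 9, 9] → torsion [3, 9, 9]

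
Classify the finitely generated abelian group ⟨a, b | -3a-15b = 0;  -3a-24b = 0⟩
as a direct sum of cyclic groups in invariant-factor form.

rank_ℚ(R)=2; free=2−2=0
SNF(R) diag = [3, 9] → torsion [3, 9]

Answer: M ≅ ℤ/3 ⊕ ℤ/9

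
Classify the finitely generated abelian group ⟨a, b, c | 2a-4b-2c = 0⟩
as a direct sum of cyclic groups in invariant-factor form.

Answer: M ≅ ℤ^2 ⊕ ℤ/2

Derivation:
rank_ℚ(R)=1; free=3−1=2
SNF(R) diag = [2] → torsion [2]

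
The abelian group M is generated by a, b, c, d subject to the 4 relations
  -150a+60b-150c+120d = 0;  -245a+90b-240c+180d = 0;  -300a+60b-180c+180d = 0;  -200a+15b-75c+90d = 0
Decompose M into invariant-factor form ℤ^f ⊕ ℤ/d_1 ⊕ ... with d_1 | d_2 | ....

Answer: M ≅ ℤ/5 ⊕ ℤ/15 ⊕ ℤ/30 ⊕ ℤ/60

Derivation:
rank_ℚ(R)=4; free=4−4=0
SNF(R) diag = [5, 15, 30, 60] → torsion [5, 15, 30, 60]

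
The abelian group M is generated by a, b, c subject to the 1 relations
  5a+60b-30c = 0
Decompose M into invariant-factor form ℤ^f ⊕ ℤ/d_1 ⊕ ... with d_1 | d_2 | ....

Answer: M ≅ ℤ^2 ⊕ ℤ/5

Derivation:
rank_ℚ(R)=1; free=3−1=2
SNF(R) diag = [5] → torsion [5]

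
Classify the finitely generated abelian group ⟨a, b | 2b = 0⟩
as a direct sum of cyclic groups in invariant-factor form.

rank_ℚ(R)=1; free=2−1=1
SNF(R) diag = [2] → torsion [2]

Answer: M ≅ ℤ^1 ⊕ ℤ/2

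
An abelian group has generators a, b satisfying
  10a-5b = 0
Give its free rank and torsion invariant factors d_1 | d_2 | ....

Answer: M ≅ ℤ^1 ⊕ ℤ/5

Derivation:
rank_ℚ(R)=1; free=2−1=1
SNF(R) diag = [5] → torsion [5]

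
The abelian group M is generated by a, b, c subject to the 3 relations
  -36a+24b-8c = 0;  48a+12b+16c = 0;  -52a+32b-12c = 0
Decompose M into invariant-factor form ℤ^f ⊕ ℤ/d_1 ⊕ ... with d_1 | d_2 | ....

Answer: M ≅ ℤ/4 ⊕ ℤ/4 ⊕ ℤ/12

Derivation:
rank_ℚ(R)=3; free=3−3=0
SNF(R) diag = [4, 4, 12] → torsion [4, 4, 12]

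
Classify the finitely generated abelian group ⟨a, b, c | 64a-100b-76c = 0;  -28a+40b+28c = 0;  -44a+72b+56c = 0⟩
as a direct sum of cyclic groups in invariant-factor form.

Answer: M ≅ ℤ/4 ⊕ ℤ/4 ⊕ ℤ/12

Derivation:
rank_ℚ(R)=3; free=3−3=0
SNF(R) diag = [4, 4, 12] → torsion [4, 4, 12]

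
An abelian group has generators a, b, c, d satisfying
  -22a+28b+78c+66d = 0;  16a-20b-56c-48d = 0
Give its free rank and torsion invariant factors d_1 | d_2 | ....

Answer: M ≅ ℤ^2 ⊕ ℤ/2 ⊕ ℤ/4

Derivation:
rank_ℚ(R)=2; free=4−2=2
SNF(R) diag = [2, 4] → torsion [2, 4]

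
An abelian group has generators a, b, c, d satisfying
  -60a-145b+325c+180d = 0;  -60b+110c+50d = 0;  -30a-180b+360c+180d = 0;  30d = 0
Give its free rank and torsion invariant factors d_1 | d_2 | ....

rank_ℚ(R)=4; free=4−4=0
SNF(R) diag = [5, 10, 30, 30] → torsion [5, 10, 30, 30]

Answer: M ≅ ℤ/5 ⊕ ℤ/10 ⊕ ℤ/30 ⊕ ℤ/30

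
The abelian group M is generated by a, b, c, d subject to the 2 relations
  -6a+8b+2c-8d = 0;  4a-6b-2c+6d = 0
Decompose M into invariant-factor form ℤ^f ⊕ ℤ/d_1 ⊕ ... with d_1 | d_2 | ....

Answer: M ≅ ℤ^2 ⊕ ℤ/2 ⊕ ℤ/2

Derivation:
rank_ℚ(R)=2; free=4−2=2
SNF(R) diag = [2, 2] → torsion [2, 2]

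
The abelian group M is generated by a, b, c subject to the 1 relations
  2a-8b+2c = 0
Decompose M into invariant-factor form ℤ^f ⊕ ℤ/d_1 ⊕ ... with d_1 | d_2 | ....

rank_ℚ(R)=1; free=3−1=2
SNF(R) diag = [2] → torsion [2]

Answer: M ≅ ℤ^2 ⊕ ℤ/2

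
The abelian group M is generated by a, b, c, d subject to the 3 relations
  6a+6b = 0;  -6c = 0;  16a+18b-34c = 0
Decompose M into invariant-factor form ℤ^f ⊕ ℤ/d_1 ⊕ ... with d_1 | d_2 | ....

Answer: M ≅ ℤ^1 ⊕ ℤ/2 ⊕ ℤ/6 ⊕ ℤ/6

Derivation:
rank_ℚ(R)=3; free=4−3=1
SNF(R) diag = [2, 6, 6] → torsion [2, 6, 6]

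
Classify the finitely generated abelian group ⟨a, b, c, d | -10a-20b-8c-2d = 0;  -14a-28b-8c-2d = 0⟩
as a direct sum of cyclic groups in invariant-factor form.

Answer: M ≅ ℤ^2 ⊕ ℤ/2 ⊕ ℤ/4

Derivation:
rank_ℚ(R)=2; free=4−2=2
SNF(R) diag = [2, 4] → torsion [2, 4]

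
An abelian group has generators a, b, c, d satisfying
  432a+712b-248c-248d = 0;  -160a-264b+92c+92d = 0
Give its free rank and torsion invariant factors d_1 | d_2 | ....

rank_ℚ(R)=2; free=4−2=2
SNF(R) diag = [4, 8] → torsion [4, 8]

Answer: M ≅ ℤ^2 ⊕ ℤ/4 ⊕ ℤ/8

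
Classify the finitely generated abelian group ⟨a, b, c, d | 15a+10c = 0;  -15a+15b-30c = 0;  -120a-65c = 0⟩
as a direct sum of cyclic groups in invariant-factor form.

rank_ℚ(R)=3; free=4−3=1
SNF(R) diag = [5, 15, 45] → torsion [5, 15, 45]

Answer: M ≅ ℤ^1 ⊕ ℤ/5 ⊕ ℤ/15 ⊕ ℤ/45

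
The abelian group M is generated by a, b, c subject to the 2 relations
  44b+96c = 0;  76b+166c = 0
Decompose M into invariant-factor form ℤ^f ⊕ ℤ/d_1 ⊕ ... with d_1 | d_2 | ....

Answer: M ≅ ℤ^1 ⊕ ℤ/2 ⊕ ℤ/4

Derivation:
rank_ℚ(R)=2; free=3−2=1
SNF(R) diag = [2, 4] → torsion [2, 4]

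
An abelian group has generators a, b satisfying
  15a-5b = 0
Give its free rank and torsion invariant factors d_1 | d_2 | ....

Answer: M ≅ ℤ^1 ⊕ ℤ/5

Derivation:
rank_ℚ(R)=1; free=2−1=1
SNF(R) diag = [5] → torsion [5]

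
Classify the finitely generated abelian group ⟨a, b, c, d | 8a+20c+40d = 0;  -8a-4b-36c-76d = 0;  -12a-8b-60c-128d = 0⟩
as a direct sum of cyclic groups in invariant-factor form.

Answer: M ≅ ℤ^1 ⊕ ℤ/4 ⊕ ℤ/4 ⊕ ℤ/4

Derivation:
rank_ℚ(R)=3; free=4−3=1
SNF(R) diag = [4, 4, 4] → torsion [4, 4, 4]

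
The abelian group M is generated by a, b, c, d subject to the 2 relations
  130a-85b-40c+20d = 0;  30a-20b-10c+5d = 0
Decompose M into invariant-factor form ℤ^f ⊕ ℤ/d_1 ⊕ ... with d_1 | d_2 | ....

rank_ℚ(R)=2; free=4−2=2
SNF(R) diag = [5, 5] → torsion [5, 5]

Answer: M ≅ ℤ^2 ⊕ ℤ/5 ⊕ ℤ/5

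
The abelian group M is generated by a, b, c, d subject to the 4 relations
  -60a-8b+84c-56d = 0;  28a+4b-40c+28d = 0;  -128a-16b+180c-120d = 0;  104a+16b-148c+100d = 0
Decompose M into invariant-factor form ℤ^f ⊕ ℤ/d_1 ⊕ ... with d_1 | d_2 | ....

rank_ℚ(R)=4; free=4−4=0
SNF(R) diag = [4, 4, 4, 4] → torsion [4, 4, 4, 4]

Answer: M ≅ ℤ/4 ⊕ ℤ/4 ⊕ ℤ/4 ⊕ ℤ/4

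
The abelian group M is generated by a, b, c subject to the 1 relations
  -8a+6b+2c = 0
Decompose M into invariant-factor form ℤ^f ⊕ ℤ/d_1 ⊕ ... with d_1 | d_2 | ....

rank_ℚ(R)=1; free=3−1=2
SNF(R) diag = [2] → torsion [2]

Answer: M ≅ ℤ^2 ⊕ ℤ/2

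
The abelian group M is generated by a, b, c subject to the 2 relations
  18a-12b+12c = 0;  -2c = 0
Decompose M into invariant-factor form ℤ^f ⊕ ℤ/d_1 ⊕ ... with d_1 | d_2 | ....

Answer: M ≅ ℤ^1 ⊕ ℤ/2 ⊕ ℤ/6

Derivation:
rank_ℚ(R)=2; free=3−2=1
SNF(R) diag = [2, 6] → torsion [2, 6]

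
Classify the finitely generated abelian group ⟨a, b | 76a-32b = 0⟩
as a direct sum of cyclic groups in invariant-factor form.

rank_ℚ(R)=1; free=2−1=1
SNF(R) diag = [4] → torsion [4]

Answer: M ≅ ℤ^1 ⊕ ℤ/4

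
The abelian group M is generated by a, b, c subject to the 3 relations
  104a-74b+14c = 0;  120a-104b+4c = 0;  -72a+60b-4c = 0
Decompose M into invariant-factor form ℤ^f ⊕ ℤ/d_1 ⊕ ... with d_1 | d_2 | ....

rank_ℚ(R)=3; free=3−3=0
SNF(R) diag = [2, 4, 8] → torsion [2, 4, 8]

Answer: M ≅ ℤ/2 ⊕ ℤ/4 ⊕ ℤ/8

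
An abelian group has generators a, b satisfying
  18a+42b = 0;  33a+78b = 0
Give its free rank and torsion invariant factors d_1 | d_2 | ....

Answer: M ≅ ℤ/3 ⊕ ℤ/6

Derivation:
rank_ℚ(R)=2; free=2−2=0
SNF(R) diag = [3, 6] → torsion [3, 6]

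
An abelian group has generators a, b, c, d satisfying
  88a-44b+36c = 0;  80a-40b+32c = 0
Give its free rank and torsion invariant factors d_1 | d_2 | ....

rank_ℚ(R)=2; free=4−2=2
SNF(R) diag = [4, 8] → torsion [4, 8]

Answer: M ≅ ℤ^2 ⊕ ℤ/4 ⊕ ℤ/8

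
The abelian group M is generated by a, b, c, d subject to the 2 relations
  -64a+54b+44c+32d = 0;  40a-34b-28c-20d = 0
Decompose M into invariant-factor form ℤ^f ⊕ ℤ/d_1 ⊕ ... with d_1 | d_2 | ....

rank_ℚ(R)=2; free=4−2=2
SNF(R) diag = [2, 4] → torsion [2, 4]

Answer: M ≅ ℤ^2 ⊕ ℤ/2 ⊕ ℤ/4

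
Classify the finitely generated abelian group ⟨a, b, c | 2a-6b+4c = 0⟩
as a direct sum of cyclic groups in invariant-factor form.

rank_ℚ(R)=1; free=3−1=2
SNF(R) diag = [2] → torsion [2]

Answer: M ≅ ℤ^2 ⊕ ℤ/2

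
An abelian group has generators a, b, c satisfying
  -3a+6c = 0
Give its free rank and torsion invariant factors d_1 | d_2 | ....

rank_ℚ(R)=1; free=3−1=2
SNF(R) diag = [3] → torsion [3]

Answer: M ≅ ℤ^2 ⊕ ℤ/3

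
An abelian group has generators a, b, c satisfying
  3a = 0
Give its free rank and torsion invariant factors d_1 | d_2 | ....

Answer: M ≅ ℤ^2 ⊕ ℤ/3

Derivation:
rank_ℚ(R)=1; free=3−1=2
SNF(R) diag = [3] → torsion [3]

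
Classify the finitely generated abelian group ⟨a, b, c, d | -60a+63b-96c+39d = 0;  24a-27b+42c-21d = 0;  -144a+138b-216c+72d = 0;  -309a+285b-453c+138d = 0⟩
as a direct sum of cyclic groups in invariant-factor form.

rank_ℚ(R)=4; free=4−4=0
SNF(R) diag = [3, 3, 6, 18] → torsion [3, 3, 6, 18]

Answer: M ≅ ℤ/3 ⊕ ℤ/3 ⊕ ℤ/6 ⊕ ℤ/18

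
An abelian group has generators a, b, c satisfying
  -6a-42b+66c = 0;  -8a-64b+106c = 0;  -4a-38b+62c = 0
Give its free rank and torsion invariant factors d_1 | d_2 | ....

rank_ℚ(R)=3; free=3−3=0
SNF(R) diag = [2, 6, 18] → torsion [2, 6, 18]

Answer: M ≅ ℤ/2 ⊕ ℤ/6 ⊕ ℤ/18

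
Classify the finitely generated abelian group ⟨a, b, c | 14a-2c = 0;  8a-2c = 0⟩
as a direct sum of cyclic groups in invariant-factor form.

rank_ℚ(R)=2; free=3−2=1
SNF(R) diag = [2, 6] → torsion [2, 6]

Answer: M ≅ ℤ^1 ⊕ ℤ/2 ⊕ ℤ/6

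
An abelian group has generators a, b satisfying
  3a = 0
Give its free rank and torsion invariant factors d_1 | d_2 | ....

Answer: M ≅ ℤ^1 ⊕ ℤ/3

Derivation:
rank_ℚ(R)=1; free=2−1=1
SNF(R) diag = [3] → torsion [3]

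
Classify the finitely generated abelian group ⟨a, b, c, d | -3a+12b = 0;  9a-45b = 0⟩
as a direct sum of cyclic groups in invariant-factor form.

Answer: M ≅ ℤ^2 ⊕ ℤ/3 ⊕ ℤ/9

Derivation:
rank_ℚ(R)=2; free=4−2=2
SNF(R) diag = [3, 9] → torsion [3, 9]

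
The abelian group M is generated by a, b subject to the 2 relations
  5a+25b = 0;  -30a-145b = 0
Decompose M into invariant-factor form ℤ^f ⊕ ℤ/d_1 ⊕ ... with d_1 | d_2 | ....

Answer: M ≅ ℤ/5 ⊕ ℤ/5

Derivation:
rank_ℚ(R)=2; free=2−2=0
SNF(R) diag = [5, 5] → torsion [5, 5]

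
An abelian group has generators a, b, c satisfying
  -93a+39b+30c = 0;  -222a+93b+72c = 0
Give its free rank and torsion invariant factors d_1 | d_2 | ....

rank_ℚ(R)=2; free=3−2=1
SNF(R) diag = [3, 3] → torsion [3, 3]

Answer: M ≅ ℤ^1 ⊕ ℤ/3 ⊕ ℤ/3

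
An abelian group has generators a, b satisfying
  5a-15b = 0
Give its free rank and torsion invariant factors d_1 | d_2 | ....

Answer: M ≅ ℤ^1 ⊕ ℤ/5

Derivation:
rank_ℚ(R)=1; free=2−1=1
SNF(R) diag = [5] → torsion [5]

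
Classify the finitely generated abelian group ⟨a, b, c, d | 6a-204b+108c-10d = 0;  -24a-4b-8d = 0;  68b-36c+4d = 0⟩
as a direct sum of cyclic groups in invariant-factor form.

rank_ℚ(R)=3; free=4−3=1
SNF(R) diag = [2, 4, 12] → torsion [2, 4, 12]

Answer: M ≅ ℤ^1 ⊕ ℤ/2 ⊕ ℤ/4 ⊕ ℤ/12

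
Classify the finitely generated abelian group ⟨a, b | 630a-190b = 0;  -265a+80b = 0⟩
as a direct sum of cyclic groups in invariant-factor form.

rank_ℚ(R)=2; free=2−2=0
SNF(R) diag = [5, 10] → torsion [5, 10]

Answer: M ≅ ℤ/5 ⊕ ℤ/10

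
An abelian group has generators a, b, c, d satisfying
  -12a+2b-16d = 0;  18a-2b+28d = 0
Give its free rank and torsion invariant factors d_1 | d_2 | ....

Answer: M ≅ ℤ^2 ⊕ ℤ/2 ⊕ ℤ/6

Derivation:
rank_ℚ(R)=2; free=4−2=2
SNF(R) diag = [2, 6] → torsion [2, 6]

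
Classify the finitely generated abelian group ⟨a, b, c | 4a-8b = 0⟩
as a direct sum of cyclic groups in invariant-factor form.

Answer: M ≅ ℤ^2 ⊕ ℤ/4

Derivation:
rank_ℚ(R)=1; free=3−1=2
SNF(R) diag = [4] → torsion [4]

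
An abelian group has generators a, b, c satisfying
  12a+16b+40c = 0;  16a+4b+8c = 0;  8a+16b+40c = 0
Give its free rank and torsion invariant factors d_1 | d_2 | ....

rank_ℚ(R)=3; free=3−3=0
SNF(R) diag = [4, 4, 8] → torsion [4, 4, 8]

Answer: M ≅ ℤ/4 ⊕ ℤ/4 ⊕ ℤ/8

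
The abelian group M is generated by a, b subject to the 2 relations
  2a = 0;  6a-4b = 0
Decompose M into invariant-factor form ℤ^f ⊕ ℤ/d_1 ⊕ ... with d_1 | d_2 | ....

rank_ℚ(R)=2; free=2−2=0
SNF(R) diag = [2, 4] → torsion [2, 4]

Answer: M ≅ ℤ/2 ⊕ ℤ/4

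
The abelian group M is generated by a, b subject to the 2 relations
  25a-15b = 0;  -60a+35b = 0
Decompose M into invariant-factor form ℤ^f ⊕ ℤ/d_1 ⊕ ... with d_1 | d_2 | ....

Answer: M ≅ ℤ/5 ⊕ ℤ/5

Derivation:
rank_ℚ(R)=2; free=2−2=0
SNF(R) diag = [5, 5] → torsion [5, 5]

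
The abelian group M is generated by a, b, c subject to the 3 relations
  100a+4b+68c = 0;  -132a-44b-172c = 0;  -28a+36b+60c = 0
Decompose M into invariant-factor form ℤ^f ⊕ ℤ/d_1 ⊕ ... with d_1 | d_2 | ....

Answer: M ≅ ℤ/4 ⊕ ℤ/8 ⊕ ℤ/24

Derivation:
rank_ℚ(R)=3; free=3−3=0
SNF(R) diag = [4, 8, 24] → torsion [4, 8, 24]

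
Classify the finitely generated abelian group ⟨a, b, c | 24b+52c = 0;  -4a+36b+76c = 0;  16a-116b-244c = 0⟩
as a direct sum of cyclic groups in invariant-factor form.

Answer: M ≅ ℤ/4 ⊕ ℤ/4 ⊕ ℤ/4

Derivation:
rank_ℚ(R)=3; free=3−3=0
SNF(R) diag = [4, 4, 4] → torsion [4, 4, 4]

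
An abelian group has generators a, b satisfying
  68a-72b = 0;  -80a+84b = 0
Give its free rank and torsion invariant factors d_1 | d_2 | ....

Answer: M ≅ ℤ/4 ⊕ ℤ/12

Derivation:
rank_ℚ(R)=2; free=2−2=0
SNF(R) diag = [4, 12] → torsion [4, 12]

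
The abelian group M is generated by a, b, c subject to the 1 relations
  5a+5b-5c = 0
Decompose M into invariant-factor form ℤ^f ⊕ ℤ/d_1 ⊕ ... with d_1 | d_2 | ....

Answer: M ≅ ℤ^2 ⊕ ℤ/5

Derivation:
rank_ℚ(R)=1; free=3−1=2
SNF(R) diag = [5] → torsion [5]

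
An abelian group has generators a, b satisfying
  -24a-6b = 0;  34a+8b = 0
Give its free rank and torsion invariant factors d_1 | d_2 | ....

Answer: M ≅ ℤ/2 ⊕ ℤ/6

Derivation:
rank_ℚ(R)=2; free=2−2=0
SNF(R) diag = [2, 6] → torsion [2, 6]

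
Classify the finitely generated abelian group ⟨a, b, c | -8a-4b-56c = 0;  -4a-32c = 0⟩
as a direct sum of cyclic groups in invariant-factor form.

Answer: M ≅ ℤ^1 ⊕ ℤ/4 ⊕ ℤ/4

Derivation:
rank_ℚ(R)=2; free=3−2=1
SNF(R) diag = [4, 4] → torsion [4, 4]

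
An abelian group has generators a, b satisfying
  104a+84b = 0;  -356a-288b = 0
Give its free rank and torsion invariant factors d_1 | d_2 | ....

Answer: M ≅ ℤ/4 ⊕ ℤ/12

Derivation:
rank_ℚ(R)=2; free=2−2=0
SNF(R) diag = [4, 12] → torsion [4, 12]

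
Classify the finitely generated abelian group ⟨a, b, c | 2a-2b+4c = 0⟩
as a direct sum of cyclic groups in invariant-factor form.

Answer: M ≅ ℤ^2 ⊕ ℤ/2

Derivation:
rank_ℚ(R)=1; free=3−1=2
SNF(R) diag = [2] → torsion [2]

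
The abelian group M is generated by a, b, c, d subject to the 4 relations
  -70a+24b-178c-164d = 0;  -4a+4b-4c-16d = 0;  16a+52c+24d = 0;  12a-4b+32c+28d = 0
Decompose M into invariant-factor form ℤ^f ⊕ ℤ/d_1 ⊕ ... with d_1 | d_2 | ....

rank_ℚ(R)=4; free=4−4=0
SNF(R) diag = [2, 4, 4, 4] → torsion [2, 4, 4, 4]

Answer: M ≅ ℤ/2 ⊕ ℤ/4 ⊕ ℤ/4 ⊕ ℤ/4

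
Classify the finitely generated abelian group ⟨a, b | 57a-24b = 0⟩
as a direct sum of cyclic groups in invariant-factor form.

rank_ℚ(R)=1; free=2−1=1
SNF(R) diag = [3] → torsion [3]

Answer: M ≅ ℤ^1 ⊕ ℤ/3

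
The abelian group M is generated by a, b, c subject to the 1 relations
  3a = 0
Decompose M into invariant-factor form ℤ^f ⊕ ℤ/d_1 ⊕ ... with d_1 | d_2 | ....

rank_ℚ(R)=1; free=3−1=2
SNF(R) diag = [3] → torsion [3]

Answer: M ≅ ℤ^2 ⊕ ℤ/3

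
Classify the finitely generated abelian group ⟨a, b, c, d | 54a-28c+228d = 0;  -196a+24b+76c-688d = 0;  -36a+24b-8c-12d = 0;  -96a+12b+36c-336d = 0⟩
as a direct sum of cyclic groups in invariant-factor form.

Answer: M ≅ ℤ/2 ⊕ ℤ/4 ⊕ ℤ/12 ⊕ ℤ/12

Derivation:
rank_ℚ(R)=4; free=4−4=0
SNF(R) diag = [2, 4, 12, 12] → torsion [2, 4, 12, 12]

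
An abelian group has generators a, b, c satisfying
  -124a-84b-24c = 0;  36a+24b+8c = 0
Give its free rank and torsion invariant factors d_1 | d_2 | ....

rank_ℚ(R)=2; free=3−2=1
SNF(R) diag = [4, 4] → torsion [4, 4]

Answer: M ≅ ℤ^1 ⊕ ℤ/4 ⊕ ℤ/4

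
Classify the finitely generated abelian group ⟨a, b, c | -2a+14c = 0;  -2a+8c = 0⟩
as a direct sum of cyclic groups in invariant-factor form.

rank_ℚ(R)=2; free=3−2=1
SNF(R) diag = [2, 6] → torsion [2, 6]

Answer: M ≅ ℤ^1 ⊕ ℤ/2 ⊕ ℤ/6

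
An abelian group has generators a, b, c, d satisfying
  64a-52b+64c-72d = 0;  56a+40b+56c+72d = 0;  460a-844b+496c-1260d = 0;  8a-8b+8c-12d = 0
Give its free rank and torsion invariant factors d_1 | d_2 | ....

Answer: M ≅ ℤ/4 ⊕ ℤ/12 ⊕ ℤ/36 ⊕ ℤ/72

Derivation:
rank_ℚ(R)=4; free=4−4=0
SNF(R) diag = [4, 12, 36, 72] → torsion [4, 12, 36, 72]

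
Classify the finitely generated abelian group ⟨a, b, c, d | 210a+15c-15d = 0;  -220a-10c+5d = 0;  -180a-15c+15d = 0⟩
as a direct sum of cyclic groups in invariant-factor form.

rank_ℚ(R)=3; free=4−3=1
SNF(R) diag = [5, 15, 30] → torsion [5, 15, 30]

Answer: M ≅ ℤ^1 ⊕ ℤ/5 ⊕ ℤ/15 ⊕ ℤ/30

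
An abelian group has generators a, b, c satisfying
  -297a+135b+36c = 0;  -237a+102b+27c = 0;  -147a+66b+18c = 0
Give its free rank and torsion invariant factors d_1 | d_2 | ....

rank_ℚ(R)=3; free=3−3=0
SNF(R) diag = [3, 9, 27] → torsion [3, 9, 27]

Answer: M ≅ ℤ/3 ⊕ ℤ/9 ⊕ ℤ/27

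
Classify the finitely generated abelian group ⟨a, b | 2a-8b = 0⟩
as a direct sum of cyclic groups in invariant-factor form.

Answer: M ≅ ℤ^1 ⊕ ℤ/2

Derivation:
rank_ℚ(R)=1; free=2−1=1
SNF(R) diag = [2] → torsion [2]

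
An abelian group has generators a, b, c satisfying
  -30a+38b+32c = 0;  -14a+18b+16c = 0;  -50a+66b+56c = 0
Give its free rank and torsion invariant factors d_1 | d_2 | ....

rank_ℚ(R)=3; free=3−3=0
SNF(R) diag = [2, 4, 8] → torsion [2, 4, 8]

Answer: M ≅ ℤ/2 ⊕ ℤ/4 ⊕ ℤ/8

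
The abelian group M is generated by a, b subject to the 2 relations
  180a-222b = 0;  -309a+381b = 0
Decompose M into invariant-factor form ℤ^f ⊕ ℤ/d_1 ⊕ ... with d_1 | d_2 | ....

Answer: M ≅ ℤ/3 ⊕ ℤ/6

Derivation:
rank_ℚ(R)=2; free=2−2=0
SNF(R) diag = [3, 6] → torsion [3, 6]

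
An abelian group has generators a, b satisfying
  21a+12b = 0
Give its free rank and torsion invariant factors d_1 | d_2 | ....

rank_ℚ(R)=1; free=2−1=1
SNF(R) diag = [3] → torsion [3]

Answer: M ≅ ℤ^1 ⊕ ℤ/3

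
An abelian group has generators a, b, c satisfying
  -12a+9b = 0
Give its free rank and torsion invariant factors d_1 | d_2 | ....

rank_ℚ(R)=1; free=3−1=2
SNF(R) diag = [3] → torsion [3]

Answer: M ≅ ℤ^2 ⊕ ℤ/3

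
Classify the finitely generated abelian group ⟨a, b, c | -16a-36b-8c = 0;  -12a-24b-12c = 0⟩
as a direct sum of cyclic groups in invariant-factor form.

rank_ℚ(R)=2; free=3−2=1
SNF(R) diag = [4, 12] → torsion [4, 12]

Answer: M ≅ ℤ^1 ⊕ ℤ/4 ⊕ ℤ/12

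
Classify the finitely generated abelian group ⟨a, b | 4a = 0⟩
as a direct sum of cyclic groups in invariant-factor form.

rank_ℚ(R)=1; free=2−1=1
SNF(R) diag = [4] → torsion [4]

Answer: M ≅ ℤ^1 ⊕ ℤ/4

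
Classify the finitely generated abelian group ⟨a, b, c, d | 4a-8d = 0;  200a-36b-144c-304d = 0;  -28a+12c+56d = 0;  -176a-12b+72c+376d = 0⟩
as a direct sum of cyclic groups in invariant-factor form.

rank_ℚ(R)=4; free=4−4=0
SNF(R) diag = [4, 12, 12, 24] → torsion [4, 12, 12, 24]

Answer: M ≅ ℤ/4 ⊕ ℤ/12 ⊕ ℤ/12 ⊕ ℤ/24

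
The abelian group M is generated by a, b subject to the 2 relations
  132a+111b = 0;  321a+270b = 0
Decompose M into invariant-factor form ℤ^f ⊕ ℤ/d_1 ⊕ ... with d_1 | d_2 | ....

rank_ℚ(R)=2; free=2−2=0
SNF(R) diag = [3, 3] → torsion [3, 3]

Answer: M ≅ ℤ/3 ⊕ ℤ/3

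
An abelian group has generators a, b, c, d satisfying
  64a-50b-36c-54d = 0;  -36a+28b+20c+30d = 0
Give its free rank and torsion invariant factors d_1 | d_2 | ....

rank_ℚ(R)=2; free=4−2=2
SNF(R) diag = [2, 2] → torsion [2, 2]

Answer: M ≅ ℤ^2 ⊕ ℤ/2 ⊕ ℤ/2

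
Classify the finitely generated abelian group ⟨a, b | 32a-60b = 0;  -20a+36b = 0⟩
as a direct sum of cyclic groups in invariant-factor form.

Answer: M ≅ ℤ/4 ⊕ ℤ/12

Derivation:
rank_ℚ(R)=2; free=2−2=0
SNF(R) diag = [4, 12] → torsion [4, 12]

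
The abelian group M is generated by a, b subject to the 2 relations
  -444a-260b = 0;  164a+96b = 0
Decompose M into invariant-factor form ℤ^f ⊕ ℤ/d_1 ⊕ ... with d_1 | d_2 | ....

Answer: M ≅ ℤ/4 ⊕ ℤ/4

Derivation:
rank_ℚ(R)=2; free=2−2=0
SNF(R) diag = [4, 4] → torsion [4, 4]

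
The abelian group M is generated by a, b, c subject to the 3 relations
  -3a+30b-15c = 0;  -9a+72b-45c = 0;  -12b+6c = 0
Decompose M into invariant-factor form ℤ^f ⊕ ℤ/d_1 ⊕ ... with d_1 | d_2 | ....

rank_ℚ(R)=3; free=3−3=0
SNF(R) diag = [3, 6, 18] → torsion [3, 6, 18]

Answer: M ≅ ℤ/3 ⊕ ℤ/6 ⊕ ℤ/18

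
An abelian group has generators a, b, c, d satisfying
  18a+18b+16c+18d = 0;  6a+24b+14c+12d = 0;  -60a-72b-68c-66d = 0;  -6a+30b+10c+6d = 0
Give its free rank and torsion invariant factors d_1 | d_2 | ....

Answer: M ≅ ℤ/2 ⊕ ℤ/6 ⊕ ℤ/6 ⊕ ℤ/18

Derivation:
rank_ℚ(R)=4; free=4−4=0
SNF(R) diag = [2, 6, 6, 18] → torsion [2, 6, 6, 18]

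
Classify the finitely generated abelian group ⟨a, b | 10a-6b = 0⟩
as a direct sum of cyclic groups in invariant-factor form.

Answer: M ≅ ℤ^1 ⊕ ℤ/2

Derivation:
rank_ℚ(R)=1; free=2−1=1
SNF(R) diag = [2] → torsion [2]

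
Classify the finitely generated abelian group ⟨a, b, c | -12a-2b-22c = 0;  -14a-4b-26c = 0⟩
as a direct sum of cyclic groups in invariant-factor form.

Answer: M ≅ ℤ^1 ⊕ ℤ/2 ⊕ ℤ/2

Derivation:
rank_ℚ(R)=2; free=3−2=1
SNF(R) diag = [2, 2] → torsion [2, 2]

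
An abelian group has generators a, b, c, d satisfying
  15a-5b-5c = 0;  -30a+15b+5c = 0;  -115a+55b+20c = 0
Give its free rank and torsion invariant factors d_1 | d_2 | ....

Answer: M ≅ ℤ^1 ⊕ ℤ/5 ⊕ ℤ/5 ⊕ ℤ/5

Derivation:
rank_ℚ(R)=3; free=4−3=1
SNF(R) diag = [5, 5, 5] → torsion [5, 5, 5]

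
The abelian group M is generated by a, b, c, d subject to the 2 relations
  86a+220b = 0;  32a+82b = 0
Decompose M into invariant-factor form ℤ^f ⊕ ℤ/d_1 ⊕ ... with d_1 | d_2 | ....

rank_ℚ(R)=2; free=4−2=2
SNF(R) diag = [2, 6] → torsion [2, 6]

Answer: M ≅ ℤ^2 ⊕ ℤ/2 ⊕ ℤ/6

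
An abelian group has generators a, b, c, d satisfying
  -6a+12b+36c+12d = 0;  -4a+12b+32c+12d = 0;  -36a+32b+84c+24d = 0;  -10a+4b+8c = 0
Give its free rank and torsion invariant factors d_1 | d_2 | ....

Answer: M ≅ ℤ/2 ⊕ ℤ/4 ⊕ ℤ/12 ⊕ ℤ/12

Derivation:
rank_ℚ(R)=4; free=4−4=0
SNF(R) diag = [2, 4, 12, 12] → torsion [2, 4, 12, 12]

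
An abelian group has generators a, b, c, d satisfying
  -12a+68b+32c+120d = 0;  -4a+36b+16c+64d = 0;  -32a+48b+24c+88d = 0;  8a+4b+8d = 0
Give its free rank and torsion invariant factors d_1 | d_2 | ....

rank_ℚ(R)=4; free=4−4=0
SNF(R) diag = [4, 4, 8, 8] → torsion [4, 4, 8, 8]

Answer: M ≅ ℤ/4 ⊕ ℤ/4 ⊕ ℤ/8 ⊕ ℤ/8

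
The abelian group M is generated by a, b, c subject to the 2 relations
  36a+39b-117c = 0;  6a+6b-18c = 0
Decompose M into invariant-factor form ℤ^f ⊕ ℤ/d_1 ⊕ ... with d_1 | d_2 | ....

rank_ℚ(R)=2; free=3−2=1
SNF(R) diag = [3, 6] → torsion [3, 6]

Answer: M ≅ ℤ^1 ⊕ ℤ/3 ⊕ ℤ/6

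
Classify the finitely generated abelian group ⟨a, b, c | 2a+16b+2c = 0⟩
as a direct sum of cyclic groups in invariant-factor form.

rank_ℚ(R)=1; free=3−1=2
SNF(R) diag = [2] → torsion [2]

Answer: M ≅ ℤ^2 ⊕ ℤ/2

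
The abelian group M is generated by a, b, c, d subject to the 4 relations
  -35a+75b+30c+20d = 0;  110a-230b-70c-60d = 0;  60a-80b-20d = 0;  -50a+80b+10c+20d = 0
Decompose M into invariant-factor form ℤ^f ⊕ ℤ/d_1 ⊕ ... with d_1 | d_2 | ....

rank_ℚ(R)=4; free=4−4=0
SNF(R) diag = [5, 10, 10, 20] → torsion [5, 10, 10, 20]

Answer: M ≅ ℤ/5 ⊕ ℤ/10 ⊕ ℤ/10 ⊕ ℤ/20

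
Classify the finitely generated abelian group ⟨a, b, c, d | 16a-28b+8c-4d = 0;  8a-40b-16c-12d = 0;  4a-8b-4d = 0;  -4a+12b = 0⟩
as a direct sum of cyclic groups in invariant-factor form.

rank_ℚ(R)=4; free=4−4=0
SNF(R) diag = [4, 4, 4, 8] → torsion [4, 4, 4, 8]

Answer: M ≅ ℤ/4 ⊕ ℤ/4 ⊕ ℤ/4 ⊕ ℤ/8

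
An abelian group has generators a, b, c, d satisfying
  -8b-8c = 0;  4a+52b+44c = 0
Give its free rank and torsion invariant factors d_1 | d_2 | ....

rank_ℚ(R)=2; free=4−2=2
SNF(R) diag = [4, 8] → torsion [4, 8]

Answer: M ≅ ℤ^2 ⊕ ℤ/4 ⊕ ℤ/8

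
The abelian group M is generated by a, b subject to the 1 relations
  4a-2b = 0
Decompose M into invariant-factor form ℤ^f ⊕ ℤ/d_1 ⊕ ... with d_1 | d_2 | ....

Answer: M ≅ ℤ^1 ⊕ ℤ/2

Derivation:
rank_ℚ(R)=1; free=2−1=1
SNF(R) diag = [2] → torsion [2]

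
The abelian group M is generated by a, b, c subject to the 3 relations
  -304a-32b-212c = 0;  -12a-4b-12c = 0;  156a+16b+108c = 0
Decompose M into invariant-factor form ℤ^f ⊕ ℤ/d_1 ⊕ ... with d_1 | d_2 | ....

Answer: M ≅ ℤ/4 ⊕ ℤ/4 ⊕ ℤ/12

Derivation:
rank_ℚ(R)=3; free=3−3=0
SNF(R) diag = [4, 4, 12] → torsion [4, 4, 12]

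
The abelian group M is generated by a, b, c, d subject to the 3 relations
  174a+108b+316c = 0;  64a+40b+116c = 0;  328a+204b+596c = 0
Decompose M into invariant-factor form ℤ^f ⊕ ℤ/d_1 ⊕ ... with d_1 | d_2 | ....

rank_ℚ(R)=3; free=4−3=1
SNF(R) diag = [2, 4, 4] → torsion [2, 4, 4]

Answer: M ≅ ℤ^1 ⊕ ℤ/2 ⊕ ℤ/4 ⊕ ℤ/4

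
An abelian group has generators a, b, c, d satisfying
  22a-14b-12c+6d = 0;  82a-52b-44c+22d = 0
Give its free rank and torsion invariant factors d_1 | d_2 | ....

rank_ℚ(R)=2; free=4−2=2
SNF(R) diag = [2, 2] → torsion [2, 2]

Answer: M ≅ ℤ^2 ⊕ ℤ/2 ⊕ ℤ/2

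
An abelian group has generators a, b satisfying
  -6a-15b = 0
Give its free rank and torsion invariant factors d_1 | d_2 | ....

Answer: M ≅ ℤ^1 ⊕ ℤ/3

Derivation:
rank_ℚ(R)=1; free=2−1=1
SNF(R) diag = [3] → torsion [3]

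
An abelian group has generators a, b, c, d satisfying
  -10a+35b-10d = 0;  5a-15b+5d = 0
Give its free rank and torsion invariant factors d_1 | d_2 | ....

Answer: M ≅ ℤ^2 ⊕ ℤ/5 ⊕ ℤ/5

Derivation:
rank_ℚ(R)=2; free=4−2=2
SNF(R) diag = [5, 5] → torsion [5, 5]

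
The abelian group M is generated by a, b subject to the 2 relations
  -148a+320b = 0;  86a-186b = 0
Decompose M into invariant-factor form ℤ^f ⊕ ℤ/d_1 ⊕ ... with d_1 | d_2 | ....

Answer: M ≅ ℤ/2 ⊕ ℤ/4

Derivation:
rank_ℚ(R)=2; free=2−2=0
SNF(R) diag = [2, 4] → torsion [2, 4]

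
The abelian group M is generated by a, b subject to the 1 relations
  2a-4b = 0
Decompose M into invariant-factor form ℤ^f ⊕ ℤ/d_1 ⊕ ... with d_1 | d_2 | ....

Answer: M ≅ ℤ^1 ⊕ ℤ/2

Derivation:
rank_ℚ(R)=1; free=2−1=1
SNF(R) diag = [2] → torsion [2]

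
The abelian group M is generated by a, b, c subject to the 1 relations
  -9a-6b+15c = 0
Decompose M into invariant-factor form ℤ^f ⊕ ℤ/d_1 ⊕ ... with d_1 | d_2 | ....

Answer: M ≅ ℤ^2 ⊕ ℤ/3

Derivation:
rank_ℚ(R)=1; free=3−1=2
SNF(R) diag = [3] → torsion [3]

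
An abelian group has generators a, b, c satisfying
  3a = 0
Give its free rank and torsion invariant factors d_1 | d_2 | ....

rank_ℚ(R)=1; free=3−1=2
SNF(R) diag = [3] → torsion [3]

Answer: M ≅ ℤ^2 ⊕ ℤ/3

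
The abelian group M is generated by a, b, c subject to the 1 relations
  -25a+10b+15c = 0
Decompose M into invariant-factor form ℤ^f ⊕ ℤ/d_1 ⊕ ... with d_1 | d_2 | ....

rank_ℚ(R)=1; free=3−1=2
SNF(R) diag = [5] → torsion [5]

Answer: M ≅ ℤ^2 ⊕ ℤ/5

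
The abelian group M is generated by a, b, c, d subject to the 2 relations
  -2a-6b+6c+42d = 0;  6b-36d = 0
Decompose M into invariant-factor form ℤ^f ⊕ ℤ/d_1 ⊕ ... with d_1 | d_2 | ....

Answer: M ≅ ℤ^2 ⊕ ℤ/2 ⊕ ℤ/6

Derivation:
rank_ℚ(R)=2; free=4−2=2
SNF(R) diag = [2, 6] → torsion [2, 6]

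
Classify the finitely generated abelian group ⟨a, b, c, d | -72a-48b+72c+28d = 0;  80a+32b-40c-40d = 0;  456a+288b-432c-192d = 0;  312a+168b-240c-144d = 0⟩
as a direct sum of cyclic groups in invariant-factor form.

rank_ℚ(R)=4; free=4−4=0
SNF(R) diag = [4, 8, 24, 24] → torsion [4, 8, 24, 24]

Answer: M ≅ ℤ/4 ⊕ ℤ/8 ⊕ ℤ/24 ⊕ ℤ/24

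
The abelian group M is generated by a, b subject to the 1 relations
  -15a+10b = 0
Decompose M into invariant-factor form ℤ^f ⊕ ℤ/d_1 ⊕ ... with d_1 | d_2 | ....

rank_ℚ(R)=1; free=2−1=1
SNF(R) diag = [5] → torsion [5]

Answer: M ≅ ℤ^1 ⊕ ℤ/5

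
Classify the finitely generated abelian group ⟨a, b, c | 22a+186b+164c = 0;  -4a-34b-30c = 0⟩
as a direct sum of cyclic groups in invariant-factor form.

rank_ℚ(R)=2; free=3−2=1
SNF(R) diag = [2, 2] → torsion [2, 2]

Answer: M ≅ ℤ^1 ⊕ ℤ/2 ⊕ ℤ/2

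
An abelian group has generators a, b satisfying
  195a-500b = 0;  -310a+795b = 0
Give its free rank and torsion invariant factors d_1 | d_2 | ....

rank_ℚ(R)=2; free=2−2=0
SNF(R) diag = [5, 5] → torsion [5, 5]

Answer: M ≅ ℤ/5 ⊕ ℤ/5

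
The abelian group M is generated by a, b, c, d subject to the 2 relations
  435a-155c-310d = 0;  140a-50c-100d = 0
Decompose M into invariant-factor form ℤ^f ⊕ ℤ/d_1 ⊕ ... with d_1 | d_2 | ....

rank_ℚ(R)=2; free=4−2=2
SNF(R) diag = [5, 10] → torsion [5, 10]

Answer: M ≅ ℤ^2 ⊕ ℤ/5 ⊕ ℤ/10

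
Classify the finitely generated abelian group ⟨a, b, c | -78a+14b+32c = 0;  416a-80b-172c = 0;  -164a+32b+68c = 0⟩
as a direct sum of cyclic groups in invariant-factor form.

rank_ℚ(R)=3; free=3−3=0
SNF(R) diag = [2, 4, 4] → torsion [2, 4, 4]

Answer: M ≅ ℤ/2 ⊕ ℤ/4 ⊕ ℤ/4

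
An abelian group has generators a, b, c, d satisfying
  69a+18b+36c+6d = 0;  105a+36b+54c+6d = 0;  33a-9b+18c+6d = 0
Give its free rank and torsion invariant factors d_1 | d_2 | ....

rank_ℚ(R)=3; free=4−3=1
SNF(R) diag = [3, 9, 18] → torsion [3, 9, 18]

Answer: M ≅ ℤ^1 ⊕ ℤ/3 ⊕ ℤ/9 ⊕ ℤ/18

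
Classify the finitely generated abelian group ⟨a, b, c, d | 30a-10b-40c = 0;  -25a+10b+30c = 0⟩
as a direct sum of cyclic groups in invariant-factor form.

rank_ℚ(R)=2; free=4−2=2
SNF(R) diag = [5, 10] → torsion [5, 10]

Answer: M ≅ ℤ^2 ⊕ ℤ/5 ⊕ ℤ/10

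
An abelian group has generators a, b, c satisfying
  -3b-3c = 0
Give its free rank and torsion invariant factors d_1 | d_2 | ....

rank_ℚ(R)=1; free=3−1=2
SNF(R) diag = [3] → torsion [3]

Answer: M ≅ ℤ^2 ⊕ ℤ/3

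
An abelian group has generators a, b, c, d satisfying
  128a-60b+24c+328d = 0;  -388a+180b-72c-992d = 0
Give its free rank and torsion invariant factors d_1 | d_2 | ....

rank_ℚ(R)=2; free=4−2=2
SNF(R) diag = [4, 12] → torsion [4, 12]

Answer: M ≅ ℤ^2 ⊕ ℤ/4 ⊕ ℤ/12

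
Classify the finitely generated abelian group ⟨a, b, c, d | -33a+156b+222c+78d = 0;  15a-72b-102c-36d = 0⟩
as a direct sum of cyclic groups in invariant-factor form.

Answer: M ≅ ℤ^2 ⊕ ℤ/3 ⊕ ℤ/6

Derivation:
rank_ℚ(R)=2; free=4−2=2
SNF(R) diag = [3, 6] → torsion [3, 6]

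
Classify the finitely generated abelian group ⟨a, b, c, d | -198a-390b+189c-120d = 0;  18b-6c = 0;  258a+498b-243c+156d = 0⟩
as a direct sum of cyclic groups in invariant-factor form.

rank_ℚ(R)=3; free=4−3=1
SNF(R) diag = [3, 6, 12] → torsion [3, 6, 12]

Answer: M ≅ ℤ^1 ⊕ ℤ/3 ⊕ ℤ/6 ⊕ ℤ/12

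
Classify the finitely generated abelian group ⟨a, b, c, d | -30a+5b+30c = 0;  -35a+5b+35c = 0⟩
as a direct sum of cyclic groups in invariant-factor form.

Answer: M ≅ ℤ^2 ⊕ ℤ/5 ⊕ ℤ/5

Derivation:
rank_ℚ(R)=2; free=4−2=2
SNF(R) diag = [5, 5] → torsion [5, 5]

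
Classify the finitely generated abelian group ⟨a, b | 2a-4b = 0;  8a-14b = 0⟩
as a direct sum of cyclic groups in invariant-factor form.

rank_ℚ(R)=2; free=2−2=0
SNF(R) diag = [2, 2] → torsion [2, 2]

Answer: M ≅ ℤ/2 ⊕ ℤ/2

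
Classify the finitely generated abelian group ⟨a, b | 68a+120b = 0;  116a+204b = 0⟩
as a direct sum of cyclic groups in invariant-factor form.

Answer: M ≅ ℤ/4 ⊕ ℤ/12

Derivation:
rank_ℚ(R)=2; free=2−2=0
SNF(R) diag = [4, 12] → torsion [4, 12]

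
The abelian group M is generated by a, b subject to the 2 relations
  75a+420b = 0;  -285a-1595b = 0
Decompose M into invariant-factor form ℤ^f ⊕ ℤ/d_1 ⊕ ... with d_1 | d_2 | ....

Answer: M ≅ ℤ/5 ⊕ ℤ/15

Derivation:
rank_ℚ(R)=2; free=2−2=0
SNF(R) diag = [5, 15] → torsion [5, 15]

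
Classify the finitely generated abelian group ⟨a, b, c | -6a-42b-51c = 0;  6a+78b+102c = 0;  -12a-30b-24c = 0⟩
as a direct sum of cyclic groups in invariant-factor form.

rank_ℚ(R)=3; free=3−3=0
SNF(R) diag = [3, 6, 18] → torsion [3, 6, 18]

Answer: M ≅ ℤ/3 ⊕ ℤ/6 ⊕ ℤ/18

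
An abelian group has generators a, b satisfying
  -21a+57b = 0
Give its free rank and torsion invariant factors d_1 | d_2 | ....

rank_ℚ(R)=1; free=2−1=1
SNF(R) diag = [3] → torsion [3]

Answer: M ≅ ℤ^1 ⊕ ℤ/3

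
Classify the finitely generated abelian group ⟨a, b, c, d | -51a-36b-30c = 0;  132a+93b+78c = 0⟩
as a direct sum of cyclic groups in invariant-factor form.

rank_ℚ(R)=2; free=4−2=2
SNF(R) diag = [3, 3] → torsion [3, 3]

Answer: M ≅ ℤ^2 ⊕ ℤ/3 ⊕ ℤ/3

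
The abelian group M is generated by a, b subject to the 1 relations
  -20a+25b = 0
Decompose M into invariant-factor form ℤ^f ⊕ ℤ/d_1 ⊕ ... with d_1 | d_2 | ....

rank_ℚ(R)=1; free=2−1=1
SNF(R) diag = [5] → torsion [5]

Answer: M ≅ ℤ^1 ⊕ ℤ/5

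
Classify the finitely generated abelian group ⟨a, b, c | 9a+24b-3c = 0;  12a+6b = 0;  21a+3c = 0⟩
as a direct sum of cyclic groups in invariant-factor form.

Answer: M ≅ ℤ/3 ⊕ ℤ/6 ⊕ ℤ/18

Derivation:
rank_ℚ(R)=3; free=3−3=0
SNF(R) diag = [3, 6, 18] → torsion [3, 6, 18]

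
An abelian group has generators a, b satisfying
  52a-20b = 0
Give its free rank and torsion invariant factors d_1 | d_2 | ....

rank_ℚ(R)=1; free=2−1=1
SNF(R) diag = [4] → torsion [4]

Answer: M ≅ ℤ^1 ⊕ ℤ/4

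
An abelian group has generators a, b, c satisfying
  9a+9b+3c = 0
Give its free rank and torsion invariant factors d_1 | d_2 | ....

Answer: M ≅ ℤ^2 ⊕ ℤ/3

Derivation:
rank_ℚ(R)=1; free=3−1=2
SNF(R) diag = [3] → torsion [3]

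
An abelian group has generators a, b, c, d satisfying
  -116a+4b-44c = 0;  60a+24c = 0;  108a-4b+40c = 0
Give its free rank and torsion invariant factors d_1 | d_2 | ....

Answer: M ≅ ℤ^1 ⊕ ℤ/4 ⊕ ℤ/4 ⊕ ℤ/12

Derivation:
rank_ℚ(R)=3; free=4−3=1
SNF(R) diag = [4, 4, 12] → torsion [4, 4, 12]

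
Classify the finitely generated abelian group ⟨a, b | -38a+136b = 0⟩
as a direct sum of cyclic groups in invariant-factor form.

rank_ℚ(R)=1; free=2−1=1
SNF(R) diag = [2] → torsion [2]

Answer: M ≅ ℤ^1 ⊕ ℤ/2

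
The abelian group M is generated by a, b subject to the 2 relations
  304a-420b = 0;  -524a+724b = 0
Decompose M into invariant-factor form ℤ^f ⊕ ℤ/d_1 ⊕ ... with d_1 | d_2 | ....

rank_ℚ(R)=2; free=2−2=0
SNF(R) diag = [4, 4] → torsion [4, 4]

Answer: M ≅ ℤ/4 ⊕ ℤ/4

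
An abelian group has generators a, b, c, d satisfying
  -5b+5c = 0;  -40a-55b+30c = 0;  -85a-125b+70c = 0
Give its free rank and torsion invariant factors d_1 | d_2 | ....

rank_ℚ(R)=3; free=4−3=1
SNF(R) diag = [5, 5, 15] → torsion [5, 5, 15]

Answer: M ≅ ℤ^1 ⊕ ℤ/5 ⊕ ℤ/5 ⊕ ℤ/15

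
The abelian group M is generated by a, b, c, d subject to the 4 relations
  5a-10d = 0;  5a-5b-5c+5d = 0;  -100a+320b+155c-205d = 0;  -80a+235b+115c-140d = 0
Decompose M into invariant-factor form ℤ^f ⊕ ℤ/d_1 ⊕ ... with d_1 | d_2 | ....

Answer: M ≅ ℤ/5 ⊕ ℤ/5 ⊕ ℤ/15 ⊕ ℤ/15

Derivation:
rank_ℚ(R)=4; free=4−4=0
SNF(R) diag = [5, 5, 15, 15] → torsion [5, 5, 15, 15]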